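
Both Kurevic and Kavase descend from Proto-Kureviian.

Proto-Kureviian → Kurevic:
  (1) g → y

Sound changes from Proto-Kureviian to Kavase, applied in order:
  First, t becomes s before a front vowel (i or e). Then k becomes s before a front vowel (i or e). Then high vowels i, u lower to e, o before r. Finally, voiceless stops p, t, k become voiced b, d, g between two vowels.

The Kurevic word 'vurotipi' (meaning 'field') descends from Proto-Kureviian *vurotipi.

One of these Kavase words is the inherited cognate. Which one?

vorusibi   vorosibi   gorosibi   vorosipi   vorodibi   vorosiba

vorosibi

Kavase: *vurotipi > vurosipi > vorosipi > vorosibi  (by palatalisation, pre-rhotic lowering, intervocalic voicing)
The other candidates each miss or misapply at least one Kavase change.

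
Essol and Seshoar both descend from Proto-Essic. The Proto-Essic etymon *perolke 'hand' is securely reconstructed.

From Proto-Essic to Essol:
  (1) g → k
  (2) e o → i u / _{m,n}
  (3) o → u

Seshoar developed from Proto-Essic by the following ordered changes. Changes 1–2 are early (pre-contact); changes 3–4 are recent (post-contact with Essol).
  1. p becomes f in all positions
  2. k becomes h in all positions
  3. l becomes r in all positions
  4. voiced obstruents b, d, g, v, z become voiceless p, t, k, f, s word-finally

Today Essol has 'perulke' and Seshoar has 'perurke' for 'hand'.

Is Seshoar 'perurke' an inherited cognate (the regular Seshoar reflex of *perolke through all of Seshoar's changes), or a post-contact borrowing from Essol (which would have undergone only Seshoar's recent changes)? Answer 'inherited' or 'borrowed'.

borrowed

If inherited, *perolke would pass through all of Seshoar's changes:
Seshoar: *perolke > ferolke > ferolhe > ferorhe  (by unconditioned shift, unconditioned shift, unconditioned shift)
If borrowed from Essol 'perulke' after the early changes, it would undergo only the recent ones:
  rule 3 (unconditioned shift): perulke → perurke
  rule 4 (final devoicing): no change (perurke)
  ⇒ as a loan: perurke
Seshoar 'perurke' matches the loan outcome 'perurke', not the inherited 'ferorhe' — it skipped the early Seshoar changes, so it was borrowed from Essol.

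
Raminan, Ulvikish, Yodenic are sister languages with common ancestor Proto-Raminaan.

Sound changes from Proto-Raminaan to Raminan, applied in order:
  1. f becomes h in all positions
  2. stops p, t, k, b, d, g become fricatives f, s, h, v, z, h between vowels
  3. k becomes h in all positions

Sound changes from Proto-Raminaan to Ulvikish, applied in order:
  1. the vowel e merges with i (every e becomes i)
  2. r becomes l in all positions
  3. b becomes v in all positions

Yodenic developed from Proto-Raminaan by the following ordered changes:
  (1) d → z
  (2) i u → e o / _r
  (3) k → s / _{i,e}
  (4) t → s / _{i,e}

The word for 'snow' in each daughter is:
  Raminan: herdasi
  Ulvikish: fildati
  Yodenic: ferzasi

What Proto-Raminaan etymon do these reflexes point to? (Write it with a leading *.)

Position 6: Raminan has s, Ulvikish has t, Yodenic has s. Ulvikish preserves t here (none of its changes turn any other segment into t), so the proto-segment is *t.
Position 2: Raminan has e, Ulvikish has i, Yodenic has e. Raminan preserves e here (none of its changes turn any other segment into e), so the proto-segment is *e.
Position 3: Raminan has r, Ulvikish has l, Yodenic has r. Raminan preserves r here (none of its changes turn any other segment into r), so the proto-segment is *r.
This points to *ferdati. Verify forward in each daughter:
Raminan: start from *ferdati.
  rule 1 (unconditioned shift): ferdati → herdati
  rule 2 (intervocalic lenition): herdati → herdasi
  rule 3: no change — herdasi
  ⇒ Raminan herdasi
Ulvikish: *ferdati > firdati > fildati  (by vowel merger, unconditioned shift)
Yodenic: start from *ferdati.
  rule 1 (unconditioned shift): ferdati → ferzati
  rule 2: no change — ferzati
  rule 3: no change — ferzati
  rule 4 (palatalisation): ferzati → ferzasi
  ⇒ Yodenic ferzasi
*ferdati is the unique common source.

*ferdati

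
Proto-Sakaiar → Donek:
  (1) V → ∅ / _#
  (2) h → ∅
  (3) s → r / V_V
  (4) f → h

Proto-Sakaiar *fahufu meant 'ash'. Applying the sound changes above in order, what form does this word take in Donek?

Donek: *fahufu > fahuf > fauf > hauh  (by apocope, h-loss, unconditioned shift)

hauh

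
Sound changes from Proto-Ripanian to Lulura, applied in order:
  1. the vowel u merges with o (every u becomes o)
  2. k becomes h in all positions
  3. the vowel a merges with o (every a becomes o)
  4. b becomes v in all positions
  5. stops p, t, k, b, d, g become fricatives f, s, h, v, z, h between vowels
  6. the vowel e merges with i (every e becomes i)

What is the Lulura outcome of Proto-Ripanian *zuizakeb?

Lulura: *zuizakeb > zoizakeb > zoizaheb > zoizoheb > zoizohev > zoizohiv  (by vowel merger, unconditioned shift, vowel merger, unconditioned shift, vowel merger)

zoizohiv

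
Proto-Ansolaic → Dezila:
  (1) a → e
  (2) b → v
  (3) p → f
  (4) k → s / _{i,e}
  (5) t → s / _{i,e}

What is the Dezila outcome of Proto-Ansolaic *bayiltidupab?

Dezila: *bayiltidupab
  bayiltidupab → beyiltidupeb   [vowel merger]
  beyiltidupeb → veyiltidupev   [unconditioned shift]
  veyiltidupev → veyiltidufev   [unconditioned shift]
  veyiltidufev (rule 4 does not apply)
  veyiltidufev → veyilsidufev   [palatalisation]
  giving Dezila veyilsidufev.

veyilsidufev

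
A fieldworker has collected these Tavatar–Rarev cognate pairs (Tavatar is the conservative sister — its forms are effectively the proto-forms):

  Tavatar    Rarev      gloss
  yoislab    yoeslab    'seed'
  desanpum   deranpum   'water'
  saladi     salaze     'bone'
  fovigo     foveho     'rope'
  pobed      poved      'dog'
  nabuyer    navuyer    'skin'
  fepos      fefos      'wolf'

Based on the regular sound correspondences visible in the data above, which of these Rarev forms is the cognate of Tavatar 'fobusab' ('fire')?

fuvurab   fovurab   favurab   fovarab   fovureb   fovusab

fovurab

nabuyer ~ navuyer — Tavatar b corresponds to Rarev v between vowels (before a back vowel).
desanpum ~ deranpum — Tavatar s corresponds to Rarev r between vowels (before a back vowel).
Applying these to Tavatar 'fobusab':
  fobusab → fovusab   (b→v between vowels (before a back vowel))
  fovusab → fovurab   (s→r between vowels (before a back vowel))
So the Rarev cognate is 'fovurab'.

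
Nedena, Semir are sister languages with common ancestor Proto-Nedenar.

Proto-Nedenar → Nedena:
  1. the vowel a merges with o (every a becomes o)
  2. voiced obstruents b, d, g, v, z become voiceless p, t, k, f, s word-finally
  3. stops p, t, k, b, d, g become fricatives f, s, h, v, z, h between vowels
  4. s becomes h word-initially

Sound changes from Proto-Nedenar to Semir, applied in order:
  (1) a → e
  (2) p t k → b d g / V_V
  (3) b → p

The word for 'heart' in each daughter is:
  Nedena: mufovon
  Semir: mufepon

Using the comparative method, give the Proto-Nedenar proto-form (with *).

Position 4: Nedena has o, Semir has e. Taking the neighbouring segments as reconstructed: Nedena o could go back to *a or *o; Semir e could go back to *a or *e — the one source consistent with every daughter is *a.
Position 5: Nedena has v, Semir has p. Taking the neighbouring segments as reconstructed: Nedena v could go back to *b or *v; Semir p could go back to *p or *b — the one source consistent with every daughter is *b.
This points to *mufabon. Verify forward in each daughter:
Nedena: start from *mufabon.
  rule 1 (vowel merger): mufabon → mufobon
  rule 2: no change — mufobon
  rule 3 (intervocalic lenition): mufobon → mufovon
  rule 4: no change — mufovon
  ⇒ Nedena mufovon
Semir: *mufabon > mufebon > mufepon  (by vowel merger, unconditioned shift)
*mufabon is the unique common source.

*mufabon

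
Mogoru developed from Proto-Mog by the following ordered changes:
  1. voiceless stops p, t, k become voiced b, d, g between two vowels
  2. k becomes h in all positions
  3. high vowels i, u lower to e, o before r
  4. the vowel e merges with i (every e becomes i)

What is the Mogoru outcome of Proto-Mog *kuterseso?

Mogoru: *kuterseso > kuderseso > huderseso > hudirsiso  (by intervocalic voicing, unconditioned shift, vowel merger)

hudirsiso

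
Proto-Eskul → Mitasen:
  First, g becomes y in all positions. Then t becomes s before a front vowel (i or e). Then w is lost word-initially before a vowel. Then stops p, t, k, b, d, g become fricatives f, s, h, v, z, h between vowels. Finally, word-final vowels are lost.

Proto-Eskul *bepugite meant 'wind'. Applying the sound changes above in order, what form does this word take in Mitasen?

Mitasen: *bepugite > bepuyite > bepuyise > befuyise > befuyis  (by unconditioned shift, palatalisation, intervocalic lenition, apocope)

befuyis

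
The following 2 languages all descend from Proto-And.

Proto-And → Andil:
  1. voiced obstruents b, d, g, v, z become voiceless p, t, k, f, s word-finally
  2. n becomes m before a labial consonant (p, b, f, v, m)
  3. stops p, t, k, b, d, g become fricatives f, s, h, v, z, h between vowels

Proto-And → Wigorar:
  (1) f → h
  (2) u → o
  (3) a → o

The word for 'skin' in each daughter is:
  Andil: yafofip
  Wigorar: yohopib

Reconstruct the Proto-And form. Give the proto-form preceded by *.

*yafopib

Position 2: Andil has a, Wigorar has o. Andil preserves a here (none of its changes turn any other segment into a), so the proto-segment is *a.
Position 5: Andil has f, Wigorar has p. Wigorar preserves p here (none of its changes turn any other segment into p), so the proto-segment is *p.
Position 3: Andil has f, Wigorar has h. Taking the neighbouring segments as reconstructed: Andil f could go back to *p or *f; Wigorar h could go back to *f or *h — the one source consistent with every daughter is *f.
Continuing position by position gives *yafopib; check it forward:
Andil: *yafopib
  yafopib → yafopip   [final devoicing]
  yafopip (rule 2 does not apply)
  yafopip → yafofip   [intervocalic lenition]
  giving Andil yafofip.
Wigorar: start from *yafopib.
  rule 1 (unconditioned shift): yafopib → yahopib
  rule 2: no change — yahopib
  rule 3 (vowel merger): yahopib → yohopib
  ⇒ Wigorar yohopib
No other proto-form is consistent with every reflex, so the reconstruction is *yafopib.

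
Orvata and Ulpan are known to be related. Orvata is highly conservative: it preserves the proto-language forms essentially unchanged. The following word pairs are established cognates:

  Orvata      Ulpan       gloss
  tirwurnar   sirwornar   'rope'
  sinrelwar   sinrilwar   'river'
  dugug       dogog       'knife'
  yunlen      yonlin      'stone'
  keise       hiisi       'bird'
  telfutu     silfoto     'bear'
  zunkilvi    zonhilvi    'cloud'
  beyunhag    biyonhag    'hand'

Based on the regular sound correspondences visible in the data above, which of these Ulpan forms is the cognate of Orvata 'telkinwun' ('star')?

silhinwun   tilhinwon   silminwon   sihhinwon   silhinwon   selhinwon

silhinwon

telfutu ~ silfoto — Orvata t corresponds to Ulpan s word-initially before a front vowel.
sinrelwar ~ sinrilwar, telfutu ~ silfoto — Orvata e corresponds to Ulpan i after a consonant, before a consonant other than r, m, n, p, b, f, v.
zunkilvi ~ zonhilvi — Orvata k corresponds to Ulpan h after a consonant, before a front vowel.
yunlen ~ yonlin, zunkilvi ~ zonhilvi — Orvata u corresponds to Ulpan o after a consonant, before a nasal.
Applying these to Orvata 'telkinwun':
  telkinwun → selkinwun   (t→s word-initially before a front vowel)
  selkinwun → silkinwun   (e→i after a consonant, before a consonant other than r, m, n, p, b, f, v)
  silkinwun → silhinwun   (k→h after a consonant, before a front vowel)
  silhinwun → silhinwon   (u→o after a consonant, before a nasal)
So the Ulpan cognate is 'silhinwon'.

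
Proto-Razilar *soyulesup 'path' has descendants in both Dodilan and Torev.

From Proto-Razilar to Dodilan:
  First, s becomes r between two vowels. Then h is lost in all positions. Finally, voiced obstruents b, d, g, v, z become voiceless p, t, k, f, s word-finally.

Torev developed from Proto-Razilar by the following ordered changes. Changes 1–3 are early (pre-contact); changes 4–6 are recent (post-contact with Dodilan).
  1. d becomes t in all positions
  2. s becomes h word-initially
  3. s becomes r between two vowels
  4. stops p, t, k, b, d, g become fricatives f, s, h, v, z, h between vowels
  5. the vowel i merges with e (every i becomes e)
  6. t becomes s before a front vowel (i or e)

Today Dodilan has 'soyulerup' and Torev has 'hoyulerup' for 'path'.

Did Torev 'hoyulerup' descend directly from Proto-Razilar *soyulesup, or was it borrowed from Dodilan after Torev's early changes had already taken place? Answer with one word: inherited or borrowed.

If inherited, *soyulesup would pass through all of Torev's changes:
Torev: start from *soyulesup.
  rule 1: no change — soyulesup
  rule 2 (debuccalisation): soyulesup → hoyulesup
  rule 3 (rhotacism): hoyulesup → hoyulerup
  rule 4: no change — hoyulerup
  rule 5: no change — hoyulerup
  rule 6: no change — hoyulerup
  ⇒ Torev hoyulerup
If borrowed from Dodilan 'soyulerup' after the early changes, it would undergo only the recent ones:
  rule 4 (intervocalic lenition): no change (soyulerup)
  rule 5 (vowel merger): no change (soyulerup)
  rule 6 (palatalisation): no change (soyulerup)
  ⇒ as a loan: soyulerup
Torev 'hoyulerup' matches the inherited outcome exactly, so it is an inherited cognate, not a loan.

inherited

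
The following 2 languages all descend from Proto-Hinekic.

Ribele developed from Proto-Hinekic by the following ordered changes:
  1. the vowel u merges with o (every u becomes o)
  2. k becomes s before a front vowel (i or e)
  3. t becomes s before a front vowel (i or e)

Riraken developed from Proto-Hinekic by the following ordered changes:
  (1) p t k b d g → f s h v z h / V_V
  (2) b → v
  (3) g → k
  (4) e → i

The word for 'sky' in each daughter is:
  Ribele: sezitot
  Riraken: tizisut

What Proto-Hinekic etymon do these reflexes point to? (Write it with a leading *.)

Position 2: Ribele has e, Riraken has i. Ribele preserves e here (none of its changes turn any other segment into e), so the proto-segment is *e.
Position 6: Ribele has o, Riraken has u. Riraken preserves u here (none of its changes turn any other segment into u), so the proto-segment is *u.
Position 1: Ribele has s, Riraken has t. Riraken preserves t here (none of its changes turn any other segment into t), so the proto-segment is *t.
This points to *tezitut. Verify forward in each daughter:
Ribele: start from *tezitut.
  rule 1 (vowel merger): tezitut → tezitot
  rule 2: no change — tezitot
  rule 3 (palatalisation): tezitot → sezitot
  ⇒ Ribele sezitot
Riraken: *tezitut > tezisut > tizisut  (by intervocalic lenition, vowel merger)
*tezitut is the unique common source.

*tezitut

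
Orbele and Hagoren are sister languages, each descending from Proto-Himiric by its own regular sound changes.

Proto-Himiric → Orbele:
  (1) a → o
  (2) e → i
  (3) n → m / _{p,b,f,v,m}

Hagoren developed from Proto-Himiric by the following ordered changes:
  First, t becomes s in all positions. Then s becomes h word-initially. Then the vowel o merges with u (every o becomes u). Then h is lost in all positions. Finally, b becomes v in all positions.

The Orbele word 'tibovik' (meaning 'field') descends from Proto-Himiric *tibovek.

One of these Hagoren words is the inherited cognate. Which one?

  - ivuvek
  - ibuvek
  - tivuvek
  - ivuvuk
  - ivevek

ivuvek

Hagoren: *tibovek > sibovek > hibovek > hibuvek > ibuvek > ivuvek  (by unconditioned shift, debuccalisation, vowel merger, h-loss, unconditioned shift)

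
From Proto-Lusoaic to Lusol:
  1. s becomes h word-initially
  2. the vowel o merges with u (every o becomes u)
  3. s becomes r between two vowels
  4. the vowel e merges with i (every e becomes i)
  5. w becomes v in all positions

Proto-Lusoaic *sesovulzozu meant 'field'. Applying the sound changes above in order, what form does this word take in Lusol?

hiruvulzuzu

Lusol: *sesovulzozu > hesovulzozu > hesuvulzuzu > heruvulzuzu > hiruvulzuzu  (by debuccalisation, vowel merger, rhotacism, vowel merger)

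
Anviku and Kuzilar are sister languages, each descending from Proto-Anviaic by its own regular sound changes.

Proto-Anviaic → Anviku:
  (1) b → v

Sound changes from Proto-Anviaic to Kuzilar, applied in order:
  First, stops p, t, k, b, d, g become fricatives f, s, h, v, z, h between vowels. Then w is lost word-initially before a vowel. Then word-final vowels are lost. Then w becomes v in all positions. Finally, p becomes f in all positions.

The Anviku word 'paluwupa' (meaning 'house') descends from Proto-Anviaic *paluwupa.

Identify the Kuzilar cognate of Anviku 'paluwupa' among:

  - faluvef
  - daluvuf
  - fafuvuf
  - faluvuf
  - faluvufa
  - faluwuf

faluvuf

Kuzilar: start from *paluwupa.
  rule 1 (intervocalic lenition): paluwupa → paluwufa
  rule 2: no change — paluwufa
  rule 3 (apocope): paluwufa → paluwuf
  rule 4 (unconditioned shift): paluwuf → paluvuf
  rule 5 (unconditioned shift): paluvuf → faluvuf
  ⇒ Kuzilar faluvuf
Among the options, 'faluvuf' alone shows every Kuzilar change applied in order.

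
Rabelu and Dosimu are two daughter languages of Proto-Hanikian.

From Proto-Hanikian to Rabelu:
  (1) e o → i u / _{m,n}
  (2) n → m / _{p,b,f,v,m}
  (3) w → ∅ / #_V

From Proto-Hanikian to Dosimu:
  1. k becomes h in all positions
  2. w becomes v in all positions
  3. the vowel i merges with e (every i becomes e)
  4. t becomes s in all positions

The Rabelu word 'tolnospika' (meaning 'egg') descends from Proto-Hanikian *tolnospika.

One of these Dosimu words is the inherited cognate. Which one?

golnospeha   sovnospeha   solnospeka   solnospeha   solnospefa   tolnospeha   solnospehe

Dosimu: *tolnospika
  tolnospika → tolnospiha   [unconditioned shift]
  tolnospiha (rule 2 does not apply)
  tolnospiha → tolnospeha   [vowel merger]
  tolnospeha → solnospeha   [unconditioned shift]
  giving Dosimu solnospeha.
The other candidates each miss or misapply at least one Dosimu change.

solnospeha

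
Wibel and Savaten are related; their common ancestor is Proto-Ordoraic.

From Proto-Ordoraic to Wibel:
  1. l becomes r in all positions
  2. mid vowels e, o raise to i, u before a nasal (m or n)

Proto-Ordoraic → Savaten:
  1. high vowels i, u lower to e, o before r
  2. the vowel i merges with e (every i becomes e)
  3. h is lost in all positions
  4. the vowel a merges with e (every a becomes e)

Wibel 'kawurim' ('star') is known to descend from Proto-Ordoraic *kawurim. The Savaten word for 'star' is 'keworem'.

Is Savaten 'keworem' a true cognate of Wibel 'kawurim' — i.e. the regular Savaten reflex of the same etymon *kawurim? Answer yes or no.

yes

Derive the expected Savaten reflex of *kawurim:
Savaten: start from *kawurim.
  rule 1 (pre-rhotic lowering): kawurim → kaworim
  rule 2 (vowel merger): kaworim → kaworem
  rule 3: no change — kaworem
  rule 4 (vowel merger): kaworem → keworem
  ⇒ Savaten keworem
Savaten 'keworem' matches the regular reflex exactly, so the pair is cognate.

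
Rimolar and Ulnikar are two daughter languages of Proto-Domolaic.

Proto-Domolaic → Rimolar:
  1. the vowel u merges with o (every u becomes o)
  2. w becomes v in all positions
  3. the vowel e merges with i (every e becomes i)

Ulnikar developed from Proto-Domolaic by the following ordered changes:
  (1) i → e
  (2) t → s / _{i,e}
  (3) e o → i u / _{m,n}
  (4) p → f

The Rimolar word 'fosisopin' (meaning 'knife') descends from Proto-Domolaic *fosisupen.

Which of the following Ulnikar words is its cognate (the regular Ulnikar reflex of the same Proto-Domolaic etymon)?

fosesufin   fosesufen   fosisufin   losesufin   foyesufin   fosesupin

fosesufin

Ulnikar: *fosisupen > fosesupen > fosesupin > fosesufin  (by vowel merger, pre-nasal raising, unconditioned shift)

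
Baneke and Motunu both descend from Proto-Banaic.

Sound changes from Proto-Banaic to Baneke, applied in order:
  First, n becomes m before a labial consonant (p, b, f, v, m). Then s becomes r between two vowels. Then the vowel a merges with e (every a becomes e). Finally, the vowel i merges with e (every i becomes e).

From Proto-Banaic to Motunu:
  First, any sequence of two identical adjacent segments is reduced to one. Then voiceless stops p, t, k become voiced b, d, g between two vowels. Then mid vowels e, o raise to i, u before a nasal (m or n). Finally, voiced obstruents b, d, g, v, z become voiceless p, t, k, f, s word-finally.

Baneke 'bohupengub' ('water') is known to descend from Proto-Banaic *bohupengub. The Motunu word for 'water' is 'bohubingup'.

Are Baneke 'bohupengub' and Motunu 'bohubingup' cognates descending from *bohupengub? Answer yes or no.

Derive the expected Motunu reflex of *bohupengub:
Motunu: *bohupengub
  bohupengub (rule 1 does not apply)
  bohupengub → bohubengub   [intervocalic voicing]
  bohubengub → bohubingub   [pre-nasal raising]
  bohubingub → bohubingup   [final devoicing]
  giving Motunu bohubingup.
Motunu 'bohubingup' matches the regular reflex exactly, so the pair is cognate.

yes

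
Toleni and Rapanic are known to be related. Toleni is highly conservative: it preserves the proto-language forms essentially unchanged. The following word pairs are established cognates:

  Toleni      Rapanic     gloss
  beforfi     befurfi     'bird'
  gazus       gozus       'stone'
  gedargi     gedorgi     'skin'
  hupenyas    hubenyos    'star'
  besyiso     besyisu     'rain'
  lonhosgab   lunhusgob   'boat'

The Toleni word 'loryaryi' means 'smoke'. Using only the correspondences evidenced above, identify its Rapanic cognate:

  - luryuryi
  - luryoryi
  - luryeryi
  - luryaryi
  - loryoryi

beforfi ~ befurfi — Toleni o corresponds to Rapanic u after a consonant, before r.
gedargi ~ gedorgi — Toleni a corresponds to Rapanic o after a consonant, before r.
Applying these to Toleni 'loryaryi':
  loryaryi → luryaryi   (o→u after a consonant, before r)
  luryaryi → luryoryi   (a→o after a consonant, before r)
So the Rapanic cognate is 'luryoryi'.

luryoryi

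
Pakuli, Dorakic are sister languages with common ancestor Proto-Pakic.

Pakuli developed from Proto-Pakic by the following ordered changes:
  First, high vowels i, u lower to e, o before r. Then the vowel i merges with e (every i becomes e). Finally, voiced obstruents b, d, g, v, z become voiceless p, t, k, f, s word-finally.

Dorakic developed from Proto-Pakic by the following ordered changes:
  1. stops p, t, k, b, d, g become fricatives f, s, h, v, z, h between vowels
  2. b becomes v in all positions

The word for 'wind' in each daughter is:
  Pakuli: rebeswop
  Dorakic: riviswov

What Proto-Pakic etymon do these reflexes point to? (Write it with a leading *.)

*ribiswob

Position 4: Pakuli has e, Dorakic has i. Dorakic preserves i here (none of its changes turn any other segment into i), so the proto-segment is *i.
Position 2: Pakuli has e, Dorakic has i. Dorakic preserves i here (none of its changes turn any other segment into i), so the proto-segment is *i.
Position 3: Pakuli has b, Dorakic has v. Pakuli preserves b here (none of its changes turn any other segment into b), so the proto-segment is *b.
Verify the candidate proto-form against each daughter:
Pakuli: start from *ribiswob.
  rule 1: no change — ribiswob
  rule 2 (vowel merger): ribiswob → rebeswob
  rule 3 (final devoicing): rebeswob → rebeswop
  ⇒ Pakuli rebeswop
Dorakic: start from *ribiswob.
  rule 1 (intervocalic lenition): ribiswob → riviswob
  rule 2 (unconditioned shift): riviswob → riviswov
  ⇒ Dorakic riviswov
No other proto-form is consistent with every reflex, so the reconstruction is *ribiswob.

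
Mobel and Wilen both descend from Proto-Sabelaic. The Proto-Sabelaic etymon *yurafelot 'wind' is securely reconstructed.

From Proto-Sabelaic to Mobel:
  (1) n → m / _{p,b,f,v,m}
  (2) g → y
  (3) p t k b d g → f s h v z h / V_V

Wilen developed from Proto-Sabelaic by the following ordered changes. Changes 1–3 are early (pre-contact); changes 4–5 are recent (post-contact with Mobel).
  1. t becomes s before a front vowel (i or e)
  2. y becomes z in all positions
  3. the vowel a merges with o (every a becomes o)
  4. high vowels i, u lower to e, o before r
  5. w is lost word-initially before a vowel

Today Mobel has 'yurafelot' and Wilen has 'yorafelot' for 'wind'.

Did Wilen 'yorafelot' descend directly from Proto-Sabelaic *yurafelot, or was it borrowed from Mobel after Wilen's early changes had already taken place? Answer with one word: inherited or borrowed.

If inherited, *yurafelot would pass through all of Wilen's changes:
Wilen: start from *yurafelot.
  rule 1: no change — yurafelot
  rule 2 (unconditioned shift): yurafelot → zurafelot
  rule 3 (vowel merger): zurafelot → zurofelot
  rule 4 (pre-rhotic lowering): zurofelot → zorofelot
  rule 5: no change — zorofelot
  ⇒ Wilen zorofelot
If borrowed from Mobel 'yurafelot' after the early changes, it would undergo only the recent ones:
  rule 4 (pre-rhotic lowering): yurafelot → yorafelot
  rule 5 (glide loss): no change (yorafelot)
  ⇒ as a loan: yorafelot
Wilen 'yorafelot' matches the loan outcome 'yorafelot', not the inherited 'zorofelot' — it skipped the early Wilen changes, so it was borrowed from Mobel.

borrowed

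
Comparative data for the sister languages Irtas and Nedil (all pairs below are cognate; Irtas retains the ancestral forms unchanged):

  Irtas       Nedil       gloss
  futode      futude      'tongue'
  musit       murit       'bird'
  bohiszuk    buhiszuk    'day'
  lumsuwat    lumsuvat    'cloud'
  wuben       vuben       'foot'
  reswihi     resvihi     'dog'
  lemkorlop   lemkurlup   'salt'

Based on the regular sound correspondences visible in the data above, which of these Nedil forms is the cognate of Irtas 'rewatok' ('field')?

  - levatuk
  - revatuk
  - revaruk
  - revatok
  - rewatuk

lumsuwat ~ lumsuvat — Irtas w corresponds to Nedil v between vowels (before a back vowel).
futode ~ futude, bohiszuk ~ buhiszuk — Irtas o corresponds to Nedil u after a consonant, before a consonant other than r, m, n, p, b, f, v.
Applying these to Irtas 'rewatok':
  rewatok → revatok   (w→v between vowels (before a back vowel))
  revatok → revatuk   (o→u after a consonant, before a consonant other than r, m, n, p, b, f, v)
So the Nedil cognate is 'revatuk'.

revatuk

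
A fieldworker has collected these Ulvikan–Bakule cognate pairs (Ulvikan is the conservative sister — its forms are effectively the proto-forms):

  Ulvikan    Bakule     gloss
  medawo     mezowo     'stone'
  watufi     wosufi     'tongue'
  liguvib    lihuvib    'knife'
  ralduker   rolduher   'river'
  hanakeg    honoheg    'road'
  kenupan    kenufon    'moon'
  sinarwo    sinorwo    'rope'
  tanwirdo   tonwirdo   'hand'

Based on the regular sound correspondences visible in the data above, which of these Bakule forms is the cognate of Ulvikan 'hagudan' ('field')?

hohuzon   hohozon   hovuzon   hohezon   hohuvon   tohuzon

hohuzon

medawo ~ mezowo, watufi ~ wosufi — Ulvikan a corresponds to Bakule o after a consonant, before a consonant other than r, m, n, p, b, f, v.
liguvib ~ lihuvib — Ulvikan g corresponds to Bakule h between vowels (before a back vowel).
medawo ~ mezowo — Ulvikan d corresponds to Bakule z between vowels (before a back vowel).
hanakeg ~ honoheg, kenupan ~ kenufon — Ulvikan a corresponds to Bakule o after a consonant, before a nasal.
Applying these to Ulvikan 'hagudan':
  hagudan → hogudan   (a→o after a consonant, before a consonant other than r, m, n, p, b, f, v)
  hogudan → hohudan   (g→h between vowels (before a back vowel))
  hohudan → hohuzan   (d→z between vowels (before a back vowel))
  hohuzan → hohuzon   (a→o after a consonant, before a nasal)
So the Bakule cognate is 'hohuzon'.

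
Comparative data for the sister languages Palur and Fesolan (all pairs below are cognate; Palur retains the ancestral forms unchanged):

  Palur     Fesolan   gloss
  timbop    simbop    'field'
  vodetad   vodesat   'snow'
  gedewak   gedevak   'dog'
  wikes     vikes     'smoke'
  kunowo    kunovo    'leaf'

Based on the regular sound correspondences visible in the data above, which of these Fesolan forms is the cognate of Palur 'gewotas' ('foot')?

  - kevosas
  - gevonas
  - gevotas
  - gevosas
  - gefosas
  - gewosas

kunowo ~ kunovo — Palur w corresponds to Fesolan v between vowels (before a back vowel).
vodetad ~ vodesat — Palur t corresponds to Fesolan s between vowels (before a back vowel).
Applying these to Palur 'gewotas':
  gewotas → gevotas   (w→v between vowels (before a back vowel))
  gevotas → gevosas   (t→s between vowels (before a back vowel))
So the Fesolan cognate is 'gevosas'.

gevosas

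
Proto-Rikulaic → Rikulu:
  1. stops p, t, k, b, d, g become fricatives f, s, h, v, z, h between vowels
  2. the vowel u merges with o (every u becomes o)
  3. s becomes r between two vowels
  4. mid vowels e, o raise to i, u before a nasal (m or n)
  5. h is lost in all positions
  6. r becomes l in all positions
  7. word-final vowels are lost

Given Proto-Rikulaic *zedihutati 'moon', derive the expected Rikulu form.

Rikulu: *zedihutati
  zedihutati → zezihusasi   [intervocalic lenition]
  zezihusasi → zezihosasi   [vowel merger]
  zezihosasi → zezihorari   [rhotacism]
  zezihorari (rule 4 does not apply)
  zezihorari → zeziorari   [h-loss]
  zeziorari → zeziolali   [unconditioned shift]
  zeziolali → zeziolal   [apocope]
  giving Rikulu zeziolal.

zeziolal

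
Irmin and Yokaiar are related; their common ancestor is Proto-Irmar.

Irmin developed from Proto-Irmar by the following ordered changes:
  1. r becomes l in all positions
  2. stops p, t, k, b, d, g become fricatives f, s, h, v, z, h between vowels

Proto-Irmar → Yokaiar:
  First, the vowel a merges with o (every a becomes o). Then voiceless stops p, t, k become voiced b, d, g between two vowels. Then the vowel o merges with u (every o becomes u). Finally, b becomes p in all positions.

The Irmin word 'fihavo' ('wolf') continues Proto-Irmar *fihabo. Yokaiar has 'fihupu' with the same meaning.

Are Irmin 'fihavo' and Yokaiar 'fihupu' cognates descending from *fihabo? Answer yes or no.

Derive the expected Yokaiar reflex of *fihabo:
Yokaiar: *fihabo
  fihabo → fihobo   [vowel merger]
  fihobo (rule 2 does not apply)
  fihobo → fihubu   [vowel merger]
  fihubu → fihupu   [unconditioned shift]
  giving Yokaiar fihupu.
Yokaiar 'fihupu' matches the regular reflex exactly, so the pair is cognate.

yes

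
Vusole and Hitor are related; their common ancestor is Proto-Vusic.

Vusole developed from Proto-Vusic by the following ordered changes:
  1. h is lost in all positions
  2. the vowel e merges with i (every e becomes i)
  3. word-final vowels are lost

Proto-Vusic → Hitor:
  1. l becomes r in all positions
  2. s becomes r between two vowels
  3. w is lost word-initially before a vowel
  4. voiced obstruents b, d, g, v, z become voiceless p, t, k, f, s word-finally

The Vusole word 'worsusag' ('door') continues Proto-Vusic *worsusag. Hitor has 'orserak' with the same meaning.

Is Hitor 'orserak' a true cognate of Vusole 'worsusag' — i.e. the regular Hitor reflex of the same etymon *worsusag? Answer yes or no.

no

Derive the expected Hitor reflex of *worsusag:
Hitor: *worsusag > worsurag > orsurag > orsurak  (by rhotacism, glide loss, final devoicing)
The regular Hitor reflex would be 'orsurak', but the attested form is 'orserak'. The correspondence is irregular, so they are not cognates (the Hitor form has a different source).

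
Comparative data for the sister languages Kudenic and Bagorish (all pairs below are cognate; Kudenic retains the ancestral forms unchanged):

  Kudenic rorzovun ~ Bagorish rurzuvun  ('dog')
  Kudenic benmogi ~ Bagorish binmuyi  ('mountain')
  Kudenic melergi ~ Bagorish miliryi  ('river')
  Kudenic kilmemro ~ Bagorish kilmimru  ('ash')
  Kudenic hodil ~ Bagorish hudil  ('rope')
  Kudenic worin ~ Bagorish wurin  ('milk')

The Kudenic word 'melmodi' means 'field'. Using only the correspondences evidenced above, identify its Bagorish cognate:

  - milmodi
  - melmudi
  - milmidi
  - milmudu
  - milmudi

melergi ~ miliryi — Kudenic e corresponds to Bagorish i after a consonant, before a consonant other than r, m, n, p, b, f, v.
benmogi ~ binmuyi, hodil ~ hudil — Kudenic o corresponds to Bagorish u after a consonant, before a consonant other than r, m, n, p, b, f, v.
Applying these to Kudenic 'melmodi':
  melmodi → milmodi   (e→i after a consonant, before a consonant other than r, m, n, p, b, f, v)
  milmodi → milmudi   (o→u after a consonant, before a consonant other than r, m, n, p, b, f, v)
So the Bagorish cognate is 'milmudi'.

milmudi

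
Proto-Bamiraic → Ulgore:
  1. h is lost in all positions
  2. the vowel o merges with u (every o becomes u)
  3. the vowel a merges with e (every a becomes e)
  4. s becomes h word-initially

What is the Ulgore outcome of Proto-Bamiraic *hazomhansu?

Ulgore: *hazomhansu
  hazomhansu → azomansu   [h-loss]
  azomansu → azumansu   [vowel merger]
  azumansu → ezumensu   [vowel merger]
  ezumensu (rule 4 does not apply)
  giving Ulgore ezumensu.

ezumensu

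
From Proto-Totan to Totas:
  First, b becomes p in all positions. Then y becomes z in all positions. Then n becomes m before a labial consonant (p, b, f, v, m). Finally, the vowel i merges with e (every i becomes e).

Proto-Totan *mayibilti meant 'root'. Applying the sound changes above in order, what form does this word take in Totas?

Totas: start from *mayibilti.
  rule 1 (unconditioned shift): mayibilti → mayipilti
  rule 2 (unconditioned shift): mayipilti → mazipilti
  rule 3: no change — mazipilti
  rule 4 (vowel merger): mazipilti → mazepelte
  ⇒ Totas mazepelte

mazepelte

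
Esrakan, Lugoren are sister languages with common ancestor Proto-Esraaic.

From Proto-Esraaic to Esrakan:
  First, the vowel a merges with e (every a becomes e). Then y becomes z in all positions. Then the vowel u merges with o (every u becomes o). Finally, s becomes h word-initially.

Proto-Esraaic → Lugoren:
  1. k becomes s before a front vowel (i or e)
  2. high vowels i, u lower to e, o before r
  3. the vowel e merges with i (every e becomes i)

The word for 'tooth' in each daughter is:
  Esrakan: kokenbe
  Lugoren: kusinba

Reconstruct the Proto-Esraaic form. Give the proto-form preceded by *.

*kukenba

Position 7: Esrakan has e, Lugoren has a. Lugoren preserves a here (none of its changes turn any other segment into a), so the proto-segment is *a.
Position 4: Esrakan has e, Lugoren has i. Taking the neighbouring segments as reconstructed: Esrakan e could go back to *a or *e; Lugoren i could go back to *e or *i — the one source consistent with every daughter is *e.
Verify the candidate proto-form against each daughter:
Esrakan: *kukenba > kukenbe > kokenbe  (by vowel merger, vowel merger)
Lugoren: *kukenba > kusenba > kusinba  (by palatalisation, vowel merger)
No other proto-form is consistent with every reflex, so the reconstruction is *kukenba.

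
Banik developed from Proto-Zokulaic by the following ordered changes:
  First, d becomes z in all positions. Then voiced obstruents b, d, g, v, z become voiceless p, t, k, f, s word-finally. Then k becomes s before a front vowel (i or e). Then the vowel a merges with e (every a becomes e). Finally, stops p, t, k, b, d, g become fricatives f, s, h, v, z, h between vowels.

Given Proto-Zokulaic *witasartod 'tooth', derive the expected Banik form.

Banik: *witasartod
  witasartod → witasartoz   [unconditioned shift]
  witasartoz → witasartos   [final devoicing]
  witasartos (rule 3 does not apply)
  witasartos → witesertos   [vowel merger]
  witesertos → wisesertos   [intervocalic lenition]
  giving Banik wisesertos.

wisesertos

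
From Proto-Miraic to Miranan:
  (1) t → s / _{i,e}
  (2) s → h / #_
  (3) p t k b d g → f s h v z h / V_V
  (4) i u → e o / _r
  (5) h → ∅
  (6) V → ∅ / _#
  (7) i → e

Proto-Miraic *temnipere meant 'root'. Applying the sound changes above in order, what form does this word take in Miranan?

emnefer

Miranan: start from *temnipere.
  rule 1 (palatalisation): temnipere → semnipere
  rule 2 (debuccalisation): semnipere → hemnipere
  rule 3 (intervocalic lenition): hemnipere → hemnifere
  rule 4: no change — hemnifere
  rule 5 (h-loss): hemnifere → emnifere
  rule 6 (apocope): emnifere → emnifer
  rule 7 (vowel merger): emnifer → emnefer
  ⇒ Miranan emnefer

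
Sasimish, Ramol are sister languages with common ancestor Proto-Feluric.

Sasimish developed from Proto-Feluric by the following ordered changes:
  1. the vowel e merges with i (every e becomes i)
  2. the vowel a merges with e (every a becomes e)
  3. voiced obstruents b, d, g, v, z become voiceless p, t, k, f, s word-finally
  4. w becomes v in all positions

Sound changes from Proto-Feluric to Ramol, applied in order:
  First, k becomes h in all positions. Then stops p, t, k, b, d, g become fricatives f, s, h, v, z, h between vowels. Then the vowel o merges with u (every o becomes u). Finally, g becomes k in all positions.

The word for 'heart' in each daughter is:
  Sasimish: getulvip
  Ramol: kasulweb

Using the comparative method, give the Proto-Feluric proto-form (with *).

Position 7: Sasimish has i, Ramol has e. Ramol preserves e here (none of its changes turn any other segment into e), so the proto-segment is *e.
Position 1: Sasimish has g, Ramol has k. Sasimish preserves g here (none of its changes turn any other segment into g), so the proto-segment is *g.
Verify the candidate proto-form against each daughter:
Sasimish: start from *gatulweb.
  rule 1 (vowel merger): gatulweb → gatulwib
  rule 2 (vowel merger): gatulwib → getulwib
  rule 3 (final devoicing): getulwib → getulwip
  rule 4 (unconditioned shift): getulwip → getulvip
  ⇒ Sasimish getulvip
Ramol: *gatulweb > gasulweb > kasulweb  (by intervocalic lenition, unconditioned shift)
Only *gatulweb yields all of Sasimish getulvip, Ramol kasulweb.

*gatulweb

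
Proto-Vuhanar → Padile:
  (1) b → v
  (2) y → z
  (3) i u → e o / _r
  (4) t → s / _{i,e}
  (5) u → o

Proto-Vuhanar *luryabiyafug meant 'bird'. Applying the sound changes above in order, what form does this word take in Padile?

Padile: *luryabiyafug
  luryabiyafug → luryaviyafug   [unconditioned shift]
  luryaviyafug → lurzavizafug   [unconditioned shift]
  lurzavizafug → lorzavizafug   [pre-rhotic lowering]
  lorzavizafug (rule 4 does not apply)
  lorzavizafug → lorzavizafog   [vowel merger]
  giving Padile lorzavizafog.

lorzavizafog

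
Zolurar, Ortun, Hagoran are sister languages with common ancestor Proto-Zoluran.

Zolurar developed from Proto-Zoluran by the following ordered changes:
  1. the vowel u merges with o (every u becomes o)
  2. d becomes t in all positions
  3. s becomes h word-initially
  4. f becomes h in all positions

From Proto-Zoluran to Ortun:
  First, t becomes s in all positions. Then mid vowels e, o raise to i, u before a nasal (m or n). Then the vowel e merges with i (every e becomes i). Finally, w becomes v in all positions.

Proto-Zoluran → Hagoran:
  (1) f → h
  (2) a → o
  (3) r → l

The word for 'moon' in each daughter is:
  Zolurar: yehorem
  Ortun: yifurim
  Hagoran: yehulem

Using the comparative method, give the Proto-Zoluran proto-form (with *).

*yefurem

Position 3: Zolurar has h, Ortun has f, Hagoran has h. Ortun preserves f here (none of its changes turn any other segment into f), so the proto-segment is *f.
Position 2: Zolurar has e, Ortun has i, Hagoran has e. Zolurar preserves e here (none of its changes turn any other segment into e), so the proto-segment is *e.
This points to *yefurem. Verify forward in each daughter:
Zolurar: *yefurem > yeforem > yehorem  (by vowel merger, unconditioned shift)
Ortun: *yefurem > yefurim > yifurim  (by pre-nasal raising, vowel merger)
Hagoran: *yefurem
  yefurem → yehurem   [unconditioned shift]
  yehurem (rule 2 does not apply)
  yehurem → yehulem   [unconditioned shift]
  giving Hagoran yehulem.
*yefurem is the unique common source.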